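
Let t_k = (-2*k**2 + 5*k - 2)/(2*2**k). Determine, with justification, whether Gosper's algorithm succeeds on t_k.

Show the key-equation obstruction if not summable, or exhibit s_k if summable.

Yes. s_k = (2*k**2 - k + 3)/2**k.

t_(k+1)/t_k = (2*k**2 - k - 1)/(2*(2*k**2 - 5*k + 2)).
Factor: A=1/2; B=1; C=k**2 - 5*k/2 + 1.
Set up (1/2)·f(k+1) − (1)·f(k) − (k**2 - 5*k/2 + 1) = 0.
deg f ≤ 2 (via 0,0,2).
Solve for f: f(k) = -2*k**2 + k - 3 (degree 2 ≤ 2).
R(k) = B(k−1)·f(k)/C(k) = -2*(2*k**2 - k + 3)/((k - 2)*(2*k - 1)); s_k = R·t_k = (2*k**2 - k + 3)/2**k.
Verify: (-2*k**2 + 5*k - 2)/(2*2**k) matches t_k.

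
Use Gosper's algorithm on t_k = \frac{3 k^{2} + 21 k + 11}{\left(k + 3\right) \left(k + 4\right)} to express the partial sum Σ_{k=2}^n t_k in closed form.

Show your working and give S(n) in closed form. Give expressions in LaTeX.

S(n) = \frac{3 n^{2} + 4 n - 7}{n + 4}

t_(k+1)/t_k = (k + 3)*(21*k + 3*(k + 1)**2 + 32)/((k + 5)*(3*k**2 + 21*k + 11)).
So A=k + 3 and B=k + 5, with C=k**2 + 7*k + 11/3.
Solve (k + 3)·f(k+1) − (k + 4)·f(k) = k**2 + 7*k + 11/3.
Degrees (1,1,2) ⇒ d ≤ 2.
Match coefficients ⇒ f(k) = k*(9*k + 2)/9.
Get s_k = R·t_k = k*(9*k + 2)/(3*(k + 3)) with R(k) = B(k−1)f(k)/C(k) = k*(k + 4)*(9*k + 2)/(3*(3*k**2 + 21*k + 11)).
Verify: (3*k**2 + 21*k + 11)/(k**2 + 7*k + 12) matches t_k.
Telescope: S(n) = s_(n+1) − s_(2) = (9*n**2 + 20*n + 11)/(3*(n + 4)) − (8/3) = (3*n**2 + 4*n - 7)/(n + 4).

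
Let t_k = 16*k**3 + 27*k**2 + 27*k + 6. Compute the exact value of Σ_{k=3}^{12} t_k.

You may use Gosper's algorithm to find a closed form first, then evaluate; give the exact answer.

r(k) = (16*k**3 + 75*k**2 + 129*k + 76)/(16*k**3 + 27*k**2 + 27*k + 6) after simplifying.
A = 1, B = 1, C = k**3 + 27*k**2/16 + 27*k/16 + 3/8.
f must satisfy (1)·f(k+1) − (1)·f(k) = k**3 + 27*k**2/16 + 27*k/16 + 3/8.
Bound: deg f ≤ 4.
A polynomial solution: f(k) = k*(4*k**3 + k**2 + 4*k - 3)/16.
Get s_k = R·t_k = k*(4*k**3 + k**2 + 4*k - 3) with R(k) = B(k−1)f(k)/C(k) = k*(4*k**3 + k**2 + 4*k - 3)/(16*k**3 + 27*k**2 + 27*k + 6).
Check: Δs_k = 16*k**3 + 27*k**2 + 27*k + 6. ✓
Telescoping: Σ = s_(13) − s_(3) = 117078 − (378) = 116700.

Σ = 116700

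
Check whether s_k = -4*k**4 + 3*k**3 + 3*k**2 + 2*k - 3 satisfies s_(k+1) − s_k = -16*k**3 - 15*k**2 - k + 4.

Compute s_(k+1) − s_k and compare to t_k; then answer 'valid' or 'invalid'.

s_(k+1) = -4*k**4 - 13*k**3 - 12*k**2 + k + 1
s_(k+1) − s_k = -16*k**3 - 15*k**2 - k + 4
(s_(k+1) − s_k) − t_k = 0

Valid — Δs_k = t_k.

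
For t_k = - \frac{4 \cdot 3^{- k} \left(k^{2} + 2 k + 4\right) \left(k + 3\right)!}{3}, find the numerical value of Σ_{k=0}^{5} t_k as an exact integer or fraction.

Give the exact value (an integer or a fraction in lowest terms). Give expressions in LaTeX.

Ratio r(k) = (k + 4)*(2*k + (k + 1)**2 + 6)/(3*(k**2 + 2*k + 4)).
So A=k/3 + 4/3 and B=1, with C=k**2 + 2*k + 4.
Solve (k/3 + 4/3)·f(k+1) − (1)·f(k) = k**2 + 2*k + 4.
Bound: deg f ≤ 1.
Solve for f: f(k) = 3*k (degree 1 ≤ 1).
Get s_k = R·t_k = -4*k*factorial(k + 3)/3**k with R(k) = B(k−1)f(k)/C(k) = 3*k/(k**2 + 2*k + 4).
Δs = -4*(k**2 + 2*k + 4)*factorial(k + 3)/(3*3**k), as required.
Telescoping: Σ = s_(6) − s_(0) = -35840/3 − (0) = -35840/3.

Σ = -35840/3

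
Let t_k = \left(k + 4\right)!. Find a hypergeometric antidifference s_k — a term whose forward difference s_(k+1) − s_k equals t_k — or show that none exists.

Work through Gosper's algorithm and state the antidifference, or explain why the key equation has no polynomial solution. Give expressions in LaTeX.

Compute t_(k+1)/t_k: get k + 5.
Gosper form: A/B · C(k+1)/C(k) with A=k + 5, B=1, C=1.
Key eq: (k + 5)·f(k+1) = (1)·f(k) + (1).
Bound: deg f ≤ -1.
Bound -1 < 0, so the key equation has no polynomial solution.

no hypergeometric antidifference exists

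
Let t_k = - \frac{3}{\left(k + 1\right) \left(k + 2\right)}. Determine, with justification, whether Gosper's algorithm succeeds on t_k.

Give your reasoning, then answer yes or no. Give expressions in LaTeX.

Yes. s_k = - \frac{3 k}{k + 1}.

r(k) = (k + 1)/(k + 3) after simplifying.
Gosper form: A/B · C(k+1)/C(k) with A=k + 1, B=k + 3, C=1.
Solve (k + 1)·f(k+1) − (k + 2)·f(k) = 1.
deg f ≤ 1 (via 1,1,0).
A polynomial solution: f(k) = k.
So s_k = (B(k−1)f/C)·t_k = (k*(k + 2))·t_k = -3*k/(k + 1).
Verify: -3/(k**2 + 3*k + 2) matches t_k.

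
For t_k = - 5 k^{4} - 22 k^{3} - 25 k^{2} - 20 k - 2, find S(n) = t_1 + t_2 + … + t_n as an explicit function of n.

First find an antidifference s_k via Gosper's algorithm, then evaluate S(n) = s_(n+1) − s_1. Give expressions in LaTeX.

Compute t_(k+1)/t_k: get (5*k**4 + 42*k**3 + 121*k**2 + 156*k + 74)/(5*k**4 + 22*k**3 + 25*k**2 + 20*k + 2).
Factor: A=1; B=1; C=k**4 + 22*k**3/5 + 5*k**2 + 4*k + 2/5.
Solve (1)·f(k+1) − (1)·f(k) = k**4 + 22*k**3/5 + 5*k**2 + 4*k + 2/5.
Bound: deg f ≤ 5.
Solve for f: f(k) = k*(k**4 + 3*k**3 - k**2 + 3*k - 4)/5 (degree 5 ≤ 5).
R(k) = B(k−1)·f(k)/C(k) = k*(k**4 + 3*k**3 - k**2 + 3*k - 4)/(5*k**4 + 22*k**3 + 25*k**2 + 20*k + 2); s_k = R·t_k = k*(-k**4 - 3*k**3 + k**2 - 3*k + 4).
Verify: -5*k**4 - 22*k**3 - 25*k**2 - 20*k - 2 matches t_k.
s_(n+1) = -n**5 - 8*n**4 - 21*n**3 - 28*n**2 - 16*n - 2 and s_(1) = -2, so S(n) = n*(-n**4 - 8*n**3 - 21*n**2 - 28*n - 16).

S(n) = n \left(- n^{4} - 8 n^{3} - 21 n^{2} - 28 n - 16\right)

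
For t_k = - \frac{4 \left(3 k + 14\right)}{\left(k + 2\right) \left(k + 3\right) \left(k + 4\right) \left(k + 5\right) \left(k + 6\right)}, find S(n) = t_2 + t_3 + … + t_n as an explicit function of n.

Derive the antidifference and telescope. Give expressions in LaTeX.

S(n) = \frac{- n^{3} - 13 n^{2} - 54 n + 68}{35 \left(n^{3} + 13 n^{2} + 54 n + 72\right)}

r(k) = (k + 2)*(3*k + 17)/((k + 7)*(3*k + 14)) after simplifying.
So A=k + 2 and B=k + 7, with C=k + 14/3.
Solve (k + 2)·f(k+1) − (k + 6)·f(k) = k + 14/3.
d = 4 from the (1,1,1) case.
Match coefficients ⇒ f(k) = k*(k + 4)*(k**2 + 10*k + 31)/90.
Then R = B(k−1)f/C = k*(k + 4)*(k + 6)*(k**2 + 10*k + 31)/(30*(3*k + 14)), so s_k = R(k)·t_k = 2*k*(-k**2 - 10*k - 31)/(15*(k**3 + 10*k**2 + 31*k + 30)).
Δs = 4*(-3*k - 14)/(k**5 + 20*k**4 + 155*k**3 + 580*k**2 + 1044*k + 720), as required.
s_(n+1) = 2*(-n**3 - 13*n**2 - 54*n - 42)/(15*(n**3 + 13*n**2 + 54*n + 72)) and s_(2) = -11/105, so S(n) = (-n**3 - 13*n**2 - 54*n + 68)/(35*(n**3 + 13*n**2 + 54*n + 72)).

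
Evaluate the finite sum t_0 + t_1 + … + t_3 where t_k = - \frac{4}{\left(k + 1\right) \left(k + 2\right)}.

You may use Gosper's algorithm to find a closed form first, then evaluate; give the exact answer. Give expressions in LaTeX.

The ratio is (k + 1)/(k + 3).
Normal form (A,B,C) = (k + 1, k + 3, 1).
Need (k + 1)·f(k+1) − (k + 2)·f(k) = 1.
d = 1 from the (1,1,0) case.
Solving with deg f ≤ 1: f(k) = k.
Certificate R = B(k−1)f/C = k*(k + 2) gives s_k = -4*k/(k + 1).
Verify: -4/(k**2 + 3*k + 2) matches t_k.
Sum = s_(4) − s_(0); s_(4) = -16/5, s_(0) = 0 ⇒ -16/5.

Σ = -16/5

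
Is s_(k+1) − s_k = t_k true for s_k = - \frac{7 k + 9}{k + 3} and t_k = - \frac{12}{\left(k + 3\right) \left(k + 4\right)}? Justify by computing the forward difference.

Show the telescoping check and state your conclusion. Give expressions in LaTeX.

s_(k+1) = (-7*k - 16)/(k + 4)
s_(k+1) − s_k = -12/(k**2 + 7*k + 12)
(s_(k+1) − s_k) − t_k = 0

Valid — Δs_k = t_k.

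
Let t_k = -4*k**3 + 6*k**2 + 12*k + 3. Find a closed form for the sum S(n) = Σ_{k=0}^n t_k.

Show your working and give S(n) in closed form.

Step 1: r(k) = (4*k**3 + 6*k**2 - 12*k - 17)/(4*k**3 - 6*k**2 - 12*k - 3).
Factor: A=1; B=1; C=k**3 - 3*k**2/2 - 3*k - 3/4.
Key eq: (1)·f(k+1) = (1)·f(k) + (k**3 - 3*k**2/2 - 3*k - 3/4).
From deg A=0, deg B=0, deg C=3: d=4.
Solve for f: f(k) = k*(k**3 - 4*k**2 - 2*k + 2)/4 (degree 4 ≤ 4).
So s_k = (B(k−1)f/C)·t_k = (k*(k**3 - 4*k**2 - 2*k + 2)/(4*k**3 - 6*k**2 - 12*k - 3))·t_k = k*(-k**3 + 4*k**2 + 2*k - 2).
Δs = -4*k**3 + 6*k**2 + 12*k + 3, as required.
Evaluate: s_(n+1) = -n**4 + 8*n**2 + 10*n + 3; subtract s_(0) = 0 ⇒ S(n) = -n**4 + 8*n**2 + 10*n + 3.

S(n) = -n**4 + 8*n**2 + 10*n + 3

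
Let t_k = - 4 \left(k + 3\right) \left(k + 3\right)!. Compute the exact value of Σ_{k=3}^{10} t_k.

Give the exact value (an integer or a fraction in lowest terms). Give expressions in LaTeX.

Step 1: r(k) = (k + 4)**2/(k + 3).
Gosper form: A/B · C(k+1)/C(k) with A=k + 4, B=1, C=k + 3.
f must satisfy (k + 4)·f(k+1) − (1)·f(k) = k + 3.
d = 0 from the (1,0,1) case.
Solve for f: f(k) = 1 (degree 0 ≤ 0).
Get s_k = R·t_k = -4*factorial(k + 3) with R(k) = B(k−1)f(k)/C(k) = 1/(k + 3).
s_(k+1) − s_k = -4*(k + 3)*factorial(k + 3) = t_k.
Telescoping: Σ = s_(11) − s_(3) = -348713164800 − (-2880) = -348713161920.

Σ = -348713161920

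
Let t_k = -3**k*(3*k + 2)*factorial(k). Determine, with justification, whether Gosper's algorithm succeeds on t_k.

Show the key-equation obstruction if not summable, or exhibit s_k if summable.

Compute t_(k+1)/t_k: get 3*(k + 1)*(3*k + 5)/(3*k + 2).
A = 3*k + 3, B = 1, C = k + 2/3.
Need (3*k + 3)·f(k+1) − (1)·f(k) = k + 2/3.
deg f ≤ 0 (via 1,0,1).
Solve for f: f(k) = 1/3 (degree 0 ≤ 0).
R(k) = B(k−1)·f(k)/C(k) = 1/(3*k + 2); s_k = R·t_k = -3**k*factorial(k).
Check: Δs_k = -3**k*(3*k + 2)*factorial(k). ✓

Yes. s_k = -3**k*factorial(k).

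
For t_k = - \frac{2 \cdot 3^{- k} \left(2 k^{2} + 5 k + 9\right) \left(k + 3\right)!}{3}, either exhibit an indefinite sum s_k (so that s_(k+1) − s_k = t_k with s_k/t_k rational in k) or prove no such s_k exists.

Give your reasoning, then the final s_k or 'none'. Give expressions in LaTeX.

Compute t_(k+1)/t_k: get (k + 4)*(5*k + 2*(k + 1)**2 + 14)/(3*(2*k**2 + 5*k + 9)).
Take A(k)=k/3 + 4/3, B(k)=1, C(k)=k**2 + 5*k/2 + 9/2.
Need (k/3 + 4/3)·f(k+1) − (1)·f(k) = k**2 + 5*k/2 + 9/2.
d = 1 from the (1,0,2) case.
Solving with deg f ≤ 1: f(k) = 3*(2*k + 1)/2.
R(k) = B(k−1)·f(k)/C(k) = 3*(2*k + 1)/(2*k**2 + 5*k + 9); s_k = R·t_k = -2*(2*k + 1)*factorial(k + 3)/3**k.
Verify: -2*(2*k**2 + 5*k + 9)*factorial(k + 3)/(3*3**k) matches t_k.

s_k = - 2 \cdot 3^{- k} \left(2 k + 1\right) \left(k + 3\right)!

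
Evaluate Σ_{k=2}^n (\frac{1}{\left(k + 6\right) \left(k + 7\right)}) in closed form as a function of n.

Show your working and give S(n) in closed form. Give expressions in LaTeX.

r(k) = (k + 6)/(k + 8) after simplifying.
A = k + 6, B = k + 8, C = 1.
Key eq: (k + 6)·f(k+1) = (k + 7)·f(k) + (1).
deg f ≤ 1 (via 1,1,0).
A polynomial solution: f(k) = k/6.
R(k) = B(k−1)·f(k)/C(k) = k*(k + 7)/6; s_k = R·t_k = k/(6*(k + 6)).
Check: Δs_k = 1/(k**2 + 13*k + 42). ✓
s_(n+1) = (n + 1)/(6*(n + 7)) and s_(2) = 1/24, so S(n) = (n - 1)/(8*(n + 7)).

S(n) = \frac{n - 1}{8 \left(n + 7\right)}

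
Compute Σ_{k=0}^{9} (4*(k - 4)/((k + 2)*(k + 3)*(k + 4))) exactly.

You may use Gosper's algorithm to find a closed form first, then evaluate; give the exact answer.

Step 1: r(k) = (k - 3)*(k + 2)/((k - 4)*(k + 5)).
So A=k + 2 and B=k + 5, with C=k - 4.
Solve (k + 2)·f(k+1) − (k + 4)·f(k) = k - 4.
d = 2 from the (1,1,1) case.
Match coefficients ⇒ f(k) = -k*(k + 11)/6.
Get s_k = R·t_k = 2*k*(-k - 11)/(3*(k + 2)*(k + 3)) with R(k) = B(k−1)f(k)/C(k) = -k*(k + 4)*(k + 11)/(6*(k - 4)).
Check: Δs_k = 4*(k - 4)/(k**3 + 9*k**2 + 26*k + 24). ✓
Telescoping: Σ = s_(10) − s_(0) = -35/39 − (0) = -35/39.

Σ = -35/39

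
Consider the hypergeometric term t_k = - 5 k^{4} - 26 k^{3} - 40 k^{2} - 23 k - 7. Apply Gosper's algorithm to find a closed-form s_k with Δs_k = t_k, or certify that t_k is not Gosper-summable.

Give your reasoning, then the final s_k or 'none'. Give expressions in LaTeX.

s_k = k \left(- k^{4} - 4 k^{3} - 2 k^{2} + 2 k - 2\right)

r(k) = (5*k**4 + 46*k**3 + 148*k**2 + 201*k + 101)/(5*k**4 + 26*k**3 + 40*k**2 + 23*k + 7) after simplifying.
A = 1, B = 1, C = k**4 + 26*k**3/5 + 8*k**2 + 23*k/5 + 7/5.
Set up (1)·f(k+1) − (1)·f(k) − (k**4 + 26*k**3/5 + 8*k**2 + 23*k/5 + 7/5) = 0.
d = 5 from the (0,0,4) case.
Match coefficients ⇒ f(k) = k*(k**4 + 4*k**3 + 2*k**2 - 2*k + 2)/5.
Get s_k = R·t_k = k*(-k**4 - 4*k**3 - 2*k**2 + 2*k - 2) with R(k) = B(k−1)f(k)/C(k) = k*(k**4 + 4*k**3 + 2*k**2 - 2*k + 2)/(5*k**4 + 26*k**3 + 40*k**2 + 23*k + 7).
Δs = -5*k**4 - 26*k**3 - 40*k**2 - 23*k - 7, as required.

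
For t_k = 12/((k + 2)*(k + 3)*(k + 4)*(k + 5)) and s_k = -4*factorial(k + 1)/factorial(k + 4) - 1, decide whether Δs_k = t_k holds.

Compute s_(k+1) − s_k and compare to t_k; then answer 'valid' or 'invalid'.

s_(k+1) = -4*factorial(k + 2)/factorial(k + 5) - 1
s_(k+1) − s_k = 12/((k + 2)*(k + 3)*(k + 4)*(k + 5))
(s_(k+1) − s_k) − t_k = 0

valid; difference matches t_k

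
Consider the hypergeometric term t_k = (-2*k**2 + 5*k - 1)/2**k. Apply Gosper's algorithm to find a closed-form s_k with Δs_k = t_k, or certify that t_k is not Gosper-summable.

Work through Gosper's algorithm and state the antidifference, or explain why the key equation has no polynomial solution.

t_(k+1)/t_k = (2*k**2 - k - 2)/(2*(2*k**2 - 5*k + 1)).
Normal form (A,B,C) = (1/2, 1, k**2 - 5*k/2 + 1/2).
Need (1/2)·f(k+1) − (1)·f(k) = k**2 - 5*k/2 + 1/2.
From deg A=0, deg B=0, deg C=2: d=2.
A polynomial solution: f(k) = -2*k**2 + k - 2.
R(k) = B(k−1)·f(k)/C(k) = -2*(2*k**2 - k + 2)/(2*k**2 - 5*k + 1); s_k = R·t_k = 2**(1 - k)*(2*k**2 - k + 2).
Check: Δs_k = (-2*k**2 + 5*k - 1)/2**k. ✓

s_k = 2**(1 - k)*(2*k**2 - k + 2)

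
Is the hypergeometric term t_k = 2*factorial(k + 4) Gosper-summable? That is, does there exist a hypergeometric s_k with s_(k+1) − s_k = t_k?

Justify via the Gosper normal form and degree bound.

No — key equation has no polynomial f.

Step 1: r(k) = k + 5.
Take A(k)=k + 5, B(k)=1, C(k)=1.
f must satisfy (k + 5)·f(k+1) − (1)·f(k) = 1.
From deg A=1, deg B=0, deg C=0: d=-1.
Bound -1 < 0, so the key equation has no polynomial solution.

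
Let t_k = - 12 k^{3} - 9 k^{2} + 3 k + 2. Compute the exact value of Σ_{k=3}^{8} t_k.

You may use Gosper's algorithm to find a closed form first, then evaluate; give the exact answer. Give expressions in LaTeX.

Σ = -17124

Step 1: r(k) = (12*k**3 + 45*k**2 + 51*k + 16)/(12*k**3 + 9*k**2 - 3*k - 2).
So A=1 and B=1, with C=k**3 + 3*k**2/4 - k/4 - 1/6.
Key eq: (1)·f(k+1) = (1)·f(k) + (k**3 + 3*k**2/4 - k/4 - 1/6).
deg f ≤ 4 (via 0,0,3).
A polynomial solution: f(k) = k*(3*k**3 - 3*k**2 - 3*k + 1)/12.
Get s_k = R·t_k = k*(-3*k**3 + 3*k**2 + 3*k - 1) with R(k) = B(k−1)f(k)/C(k) = k*(3*k**3 - 3*k**2 - 3*k + 1)/(12*k**3 + 9*k**2 - 3*k - 2).
Verify: -12*k**3 - 9*k**2 + 3*k + 2 matches t_k.
Σ_(k=3)^(8) t_k = s_(9) − s_(3) = -17262 − (-138) = -17124.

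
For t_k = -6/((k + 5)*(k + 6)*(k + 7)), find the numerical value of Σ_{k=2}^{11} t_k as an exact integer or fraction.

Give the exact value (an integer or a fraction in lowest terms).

Step 1: r(k) = (k + 5)/(k + 8).
Gosper form: A/B · C(k+1)/C(k) with A=k + 5, B=k + 8, C=1.
Need (k + 5)·f(k+1) − (k + 7)·f(k) = 1.
Degrees (1,1,0) ⇒ d ≤ 2.
Match coefficients ⇒ f(k) = k*(k + 11)/60.
Then R = B(k−1)f/C = k*(k + 7)*(k + 11)/60, so s_k = R(k)·t_k = k*(-k - 11)/(10*(k + 5)*(k + 6)).
Δs = -6/(k**3 + 18*k**2 + 107*k + 210), as required.
Sum = s_(12) − s_(2); s_(12) = -23/255, s_(2) = -13/280 ⇒ -125/2856.

Σ = -125/2856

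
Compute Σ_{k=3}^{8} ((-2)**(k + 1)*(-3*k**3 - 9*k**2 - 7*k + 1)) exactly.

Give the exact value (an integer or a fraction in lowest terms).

Σ = 818688

Compute t_(k+1)/t_k: get 2*(-3*k**3 - 18*k**2 - 34*k - 18)/(3*k**3 + 9*k**2 + 7*k - 1).
Gosper form: A/B · C(k+1)/C(k) with A=-2, B=1, C=k**3 + 3*k**2 + 7*k/3 - 1/3.
f must satisfy (-2)·f(k+1) − (1)·f(k) = k**3 + 3*k**2 + 7*k/3 - 1/3.
Degrees (0,0,3) ⇒ d ≤ 3.
Match coefficients ⇒ f(k) = -(k - 1)*(k + 1)**2/3.
Then R = B(k−1)f/C = -(k - 1)*(k + 1)**2/(3*k**3 + 9*k**2 + 7*k - 1), so s_k = R(k)·t_k = (-2)**(k + 1)*(k**3 + k**2 - k - 1).
s_(k+1) − s_k = (-2)**(k + 1)*(-3*k**3 - 9*k**2 - 7*k + 1) = t_k.
Telescoping: Σ = s_(9) − s_(3) = 819200 − (512) = 818688.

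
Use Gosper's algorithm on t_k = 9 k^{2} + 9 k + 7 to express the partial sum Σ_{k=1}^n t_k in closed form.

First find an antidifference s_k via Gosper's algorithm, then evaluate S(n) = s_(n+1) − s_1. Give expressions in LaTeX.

Compute t_(k+1)/t_k: get (9*k**2 + 27*k + 25)/(9*k**2 + 9*k + 7).
Take A(k)=1, B(k)=1, C(k)=k**2 + k + 7/9.
Key eq: (1)·f(k+1) = (1)·f(k) + (k**2 + k + 7/9).
deg f ≤ 3 (via 0,0,2).
Solving with deg f ≤ 3: f(k) = k*(3*k**2 + 4)/9.
So s_k = (B(k−1)f/C)·t_k = (k*(3*k**2 + 4)/(9*k**2 + 9*k + 7))·t_k = k*(3*k**2 + 4).
Verify: 9*k**2 + 9*k + 7 matches t_k.
Evaluate: s_(n+1) = 3*n**3 + 9*n**2 + 13*n + 7; subtract s_(1) = 7 ⇒ S(n) = n*(3*n**2 + 9*n + 13).

S(n) = n \left(3 n^{2} + 9 n + 13\right)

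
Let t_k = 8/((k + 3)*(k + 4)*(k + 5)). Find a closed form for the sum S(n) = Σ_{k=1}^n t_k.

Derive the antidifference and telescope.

Compute t_(k+1)/t_k: get (k + 3)/(k + 6).
Take A(k)=k + 3, B(k)=k + 6, C(k)=1.
Solve (k + 3)·f(k+1) − (k + 5)·f(k) = 1.
d = 2 from the (1,1,0) case.
Solve for f: f(k) = k*(k + 7)/24 (degree 2 ≤ 2).
So s_k = (B(k−1)f/C)·t_k = (k*(k + 5)*(k + 7)/24)·t_k = k*(k + 7)/(3*(k + 3)*(k + 4)).
s_(k+1) − s_k = 8/(k**3 + 12*k**2 + 47*k + 60) = t_k.
s_(n+1) = (n**2 + 9*n + 8)/(3*(n**2 + 9*n + 20)) and s_(1) = 2/15, so S(n) = n*(n + 9)/(5*(n**2 + 9*n + 20)).

S(n) = n*(n + 9)/(5*(n**2 + 9*n + 20))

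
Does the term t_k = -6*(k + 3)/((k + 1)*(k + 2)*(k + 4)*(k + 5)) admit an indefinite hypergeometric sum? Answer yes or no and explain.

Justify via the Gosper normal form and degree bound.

Yes. s_k = 3*k*(-k - 5)/(4*(k**2 + 5*k + 4)).

The ratio is (k + 1)*(k + 4)**2/((k + 3)**2*(k + 6)).
Normal form (A,B,C) = (k + 1, k + 6, k**2 + 6*k + 9).
Need (k + 1)·f(k+1) − (k + 5)·f(k) = k**2 + 6*k + 9.
deg f ≤ 4 (via 1,1,2).
Coefficient equations give f(k) = k*(k + 2)*(k + 3)*(k + 5)/8.
R(k) = B(k−1)·f(k)/C(k) = k*(k + 2)*(k + 5)**2/(8*(k + 3)); s_k = R·t_k = 3*k*(-k - 5)/(4*(k**2 + 5*k + 4)).
Check: Δs_k = 6*(-k - 3)/(k**4 + 12*k**3 + 49*k**2 + 78*k + 40). ✓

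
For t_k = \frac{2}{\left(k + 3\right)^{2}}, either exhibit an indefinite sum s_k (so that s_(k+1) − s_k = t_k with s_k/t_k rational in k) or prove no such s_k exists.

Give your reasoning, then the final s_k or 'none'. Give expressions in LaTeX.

not Gosper-summable; s_k does not exist

Step 1: r(k) = (k + 3)**2/(k + 4)**2.
Factor: A=k**2 + 6*k + 9; B=k**2 + 8*k + 16; C=1.
f must satisfy (k**2 + 6*k + 9)·f(k+1) − (k**2 + 6*k + 9)·f(k) = 1.
From deg A=2, deg B=2, deg C=0: d=0.
Write f(k) = c0. Then LHS − RHS = -1, requiring -1 = 0: contradictory. No certificate.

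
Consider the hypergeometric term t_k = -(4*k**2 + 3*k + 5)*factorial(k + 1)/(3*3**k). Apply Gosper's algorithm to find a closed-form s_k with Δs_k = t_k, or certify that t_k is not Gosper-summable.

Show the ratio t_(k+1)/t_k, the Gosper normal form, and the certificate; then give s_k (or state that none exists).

s_k = -(4*k + 3)*factorial(k + 1)/3**k

t_(k+1)/t_k = (k + 2)*(3*k + 4*(k + 1)**2 + 8)/(3*(4*k**2 + 3*k + 5)).
Take A(k)=k/3 + 2/3, B(k)=1, C(k)=k**2 + 3*k/4 + 5/4.
Solve (k/3 + 2/3)·f(k+1) − (1)·f(k) = k**2 + 3*k/4 + 5/4.
Bound: deg f ≤ 1.
Coefficient equations give f(k) = 3*(4*k + 3)/4.
Certificate R = B(k−1)f/C = 3*(4*k + 3)/(4*k**2 + 3*k + 5) gives s_k = -(4*k + 3)*factorial(k + 1)/3**k.
Δs = -(4*k**2 + 3*k + 5)*factorial(k + 1)/(3*3**k), as required.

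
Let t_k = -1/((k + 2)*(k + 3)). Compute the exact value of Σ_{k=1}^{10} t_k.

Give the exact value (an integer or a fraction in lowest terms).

Σ = -10/39

Step 1: r(k) = (k + 2)/(k + 4).
Factor: A=k + 2; B=k + 4; C=1.
Key eq: (k + 2)·f(k+1) = (k + 3)·f(k) + (1).
From deg A=1, deg B=1, deg C=0: d=1.
Solving with deg f ≤ 1: f(k) = k/2.
R(k) = B(k−1)·f(k)/C(k) = k*(k + 3)/2; s_k = R·t_k = -k/(2*k + 4).
Verify: -1/(k**2 + 5*k + 6) matches t_k.
Sum = s_(11) − s_(1); s_(11) = -11/26, s_(1) = -1/6 ⇒ -10/39.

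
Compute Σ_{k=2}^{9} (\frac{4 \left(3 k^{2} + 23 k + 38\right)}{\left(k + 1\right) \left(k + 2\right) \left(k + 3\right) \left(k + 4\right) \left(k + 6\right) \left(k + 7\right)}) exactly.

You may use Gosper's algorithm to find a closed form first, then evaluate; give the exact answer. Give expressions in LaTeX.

Step 1: r(k) = (k + 1)*(k + 6)*(23*k + 3*(k + 1)**2 + 61)/((k + 5)*(k + 8)*(3*k**2 + 23*k + 38)).
A = k + 1, B = k + 8, C = k**3 + 38*k**2/3 + 51*k + 190/3.
Set up (k + 1)·f(k+1) − (k + 7)·f(k) − (k**3 + 38*k**2/3 + 51*k + 190/3) = 0.
Bound: deg f ≤ 6.
Solving with deg f ≤ 6: f(k) = k*(k + 2)*(k + 4)*(k + 5)*(k**2 + 10*k + 27)/54.
Get s_k = R·t_k = 2*k*(k**2 + 10*k + 27)/(9*(k**3 + 10*k**2 + 27*k + 18)) with R(k) = B(k−1)f(k)/C(k) = k*(k + 2)*(k + 4)*(k + 7)*(k**2 + 10*k + 27)/(18*(3*k**2 + 23*k + 38)).
Check: Δs_k = 4*(3*k**2 + 23*k + 38)/(k**6 + 23*k**5 + 207*k**4 + 925*k**3 + 2144*k**2 + 2412*k + 1008). ✓
Evaluate s at k=10 and k=2: 1135/5148 and 17/90; difference 271/8580.

Σ = 271/8580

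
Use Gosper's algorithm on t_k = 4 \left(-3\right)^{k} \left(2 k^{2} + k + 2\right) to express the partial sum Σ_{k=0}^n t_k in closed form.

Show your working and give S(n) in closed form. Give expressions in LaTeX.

S(n) = 6 \left(-3\right)^{n} n^{2} + 6 \left(-3\right)^{n} n + 6 \left(-3\right)^{n} + 2

r(k) = 3*(-2*k**2 - 5*k - 5)/(2*k**2 + k + 2) after simplifying.
Gosper form: A/B · C(k+1)/C(k) with A=-3, B=1, C=k**2 + k/2 + 1.
Set up (-3)·f(k+1) − (1)·f(k) − (k**2 + k/2 + 1) = 0.
d = 2 from the (0,0,2) case.
Solve for f: f(k) = -(k**2 - k + 1)/4 (degree 2 ≤ 2).
R(k) = B(k−1)·f(k)/C(k) = -(k**2 - k + 1)/(2*(2*k**2 + k + 2)); s_k = R·t_k = 2*(-3)**k*(-k**2 + k - 1).
Verify: 4*(-3)**k*(2*k**2 + k + 2) matches t_k.
Evaluate: s_(n+1) = 6*(-3)**n*(n**2 + n + 1); subtract s_(0) = -2 ⇒ S(n) = 6*(-3)**n*n**2 + 6*(-3)**n*n + 6*(-3)**n + 2.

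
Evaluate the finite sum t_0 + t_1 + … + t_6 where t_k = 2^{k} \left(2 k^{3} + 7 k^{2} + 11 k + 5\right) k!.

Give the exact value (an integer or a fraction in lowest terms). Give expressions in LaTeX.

Ratio r(k) = 2*(2*k**4 + 15*k**3 + 44*k**2 + 56*k + 25)/(2*k**3 + 7*k**2 + 11*k + 5).
Take A(k)=2*k + 2, B(k)=1, C(k)=k**3 + 7*k**2/2 + 11*k/2 + 5/2.
Solve (2*k + 2)·f(k+1) − (1)·f(k) = k**3 + 7*k**2/2 + 11*k/2 + 5/2.
deg f ≤ 2 (via 1,0,3).
Solve for f: f(k) = (k**2 + k + 1)/2 (degree 2 ≤ 2).
Certificate R = B(k−1)f/C = (k**2 + k + 1)/(2*k**3 + 7*k**2 + 11*k + 5) gives s_k = 2**k*(k**2 + k + 1)*factorial(k).
Δs = 2**k*(2*k**3 + 7*k**2 + 11*k + 5)*factorial(k), as required.
Telescoping: Σ = s_(7) − s_(0) = 36771840 − (1) = 36771839.

Σ = 36771839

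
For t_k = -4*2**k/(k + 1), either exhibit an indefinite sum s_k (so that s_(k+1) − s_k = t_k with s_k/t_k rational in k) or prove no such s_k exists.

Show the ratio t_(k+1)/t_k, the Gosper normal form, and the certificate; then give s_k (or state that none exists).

no hypergeometric antidifference exists

Ratio r(k) = 2*(k + 1)/(k + 2).
A = 2*k + 2, B = k + 2, C = 1.
Need (2*k + 2)·f(k+1) − (k + 1)·f(k) = 1.
Bound: deg f ≤ -1.
deg f ≤ -1 is impossible — no certificate.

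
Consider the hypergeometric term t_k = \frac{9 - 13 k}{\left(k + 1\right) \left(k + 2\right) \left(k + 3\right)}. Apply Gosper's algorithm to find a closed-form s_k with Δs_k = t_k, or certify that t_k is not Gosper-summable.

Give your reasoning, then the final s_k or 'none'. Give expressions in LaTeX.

The ratio is (k + 1)*(13*k + 4)/((k + 4)*(13*k - 9)).
Normal form (A,B,C) = (k + 1, k + 4, k - 9/13).
Key eq: (k + 1)·f(k+1) = (k + 3)·f(k) + (k - 9/13).
d = 2 from the (1,1,1) case.
Match coefficients ⇒ f(k) = k*(k - 10)/13.
Then R = B(k−1)f/C = k*(k - 10)*(k + 3)/(13*k - 9), so s_k = R(k)·t_k = k*(10 - k)/((k + 1)*(k + 2)).
Check: Δs_k = (9 - 13*k)/(k**3 + 6*k**2 + 11*k + 6). ✓

s_k = \frac{k \left(10 - k\right)}{\left(k + 1\right) \left(k + 2\right)}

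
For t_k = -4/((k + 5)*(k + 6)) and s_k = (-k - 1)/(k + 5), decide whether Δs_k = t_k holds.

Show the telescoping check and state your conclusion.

Valid: the claim telescopes to t_k.

s_(k+1) = (-k - 2)/(k + 6)
s_(k+1) − s_k = -4/(k**2 + 11*k + 30)
(s_(k+1) − s_k) − t_k = 0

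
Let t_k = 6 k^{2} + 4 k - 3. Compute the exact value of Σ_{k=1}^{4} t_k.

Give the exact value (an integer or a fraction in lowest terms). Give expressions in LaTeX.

r(k) = (6*k**2 + 16*k + 7)/(6*k**2 + 4*k - 3) after simplifying.
Gosper form: A/B · C(k+1)/C(k) with A=1, B=1, C=k**2 + 2*k/3 - 1/2.
Key eq: (1)·f(k+1) = (1)·f(k) + (k**2 + 2*k/3 - 1/2).
From deg A=0, deg B=0, deg C=2: d=3.
Coefficient equations give f(k) = k*(2*k**2 - k - 4)/6.
R(k) = B(k−1)·f(k)/C(k) = k*(2*k**2 - k - 4)/(6*k**2 + 4*k - 3); s_k = R·t_k = k*(2*k**2 - k - 4).
s_(k+1) − s_k = 6*k**2 + 4*k - 3 = t_k.
Sum = s_(5) − s_(1); s_(5) = 205, s_(1) = -3 ⇒ 208.

Σ = 208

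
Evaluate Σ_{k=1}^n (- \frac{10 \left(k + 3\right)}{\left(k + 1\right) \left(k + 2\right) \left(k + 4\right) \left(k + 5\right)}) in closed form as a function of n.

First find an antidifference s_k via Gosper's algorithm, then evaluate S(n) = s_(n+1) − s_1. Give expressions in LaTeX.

Ratio r(k) = (k + 1)*(k + 4)**2/((k + 3)**2*(k + 6)).
Normal form (A,B,C) = (k + 1, k + 6, k**2 + 6*k + 9).
f must satisfy (k + 1)·f(k+1) − (k + 5)·f(k) = k**2 + 6*k + 9.
deg f ≤ 4 (via 1,1,2).
Match coefficients ⇒ f(k) = k*(k + 2)*(k + 3)*(k + 5)/8.
Then R = B(k−1)f/C = k*(k + 2)*(k + 5)**2/(8*(k + 3)), so s_k = R(k)·t_k = 5*k*(-k - 5)/(4*(k**2 + 5*k + 4)).
Verify: 10*(-k - 3)/(k**4 + 12*k**3 + 49*k**2 + 78*k + 40) matches t_k.
Σ_(k=1)^n t_k = s_(n+1) − s_(1) = (5*(-n**2 - 7*n - 6)/(4*(n**2 + 7*n + 10))) − (-3/4), i.e. n*(-n - 7)/(2*(n**2 + 7*n + 10)).

S(n) = \frac{n \left(- n - 7\right)}{2 \left(n^{2} + 7 n + 10\right)}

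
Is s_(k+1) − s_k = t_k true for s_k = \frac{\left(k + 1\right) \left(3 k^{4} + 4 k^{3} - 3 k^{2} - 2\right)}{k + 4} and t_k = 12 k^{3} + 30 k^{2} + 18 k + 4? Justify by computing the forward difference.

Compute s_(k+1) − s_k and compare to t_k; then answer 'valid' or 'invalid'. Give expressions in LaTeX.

Invalid: residual \frac{3 \left(- 9 k^{4} - 74 k^{3} - 141 k^{2} - 76 k - 18\right)}{k^{2} + 9 k + 20} ≠ 0.

s_(k+1) = (k + 2)*(3*(k + 1)**4 + 4*(k + 1)**3 - 3*(k + 1)**2 - 2)/(k + 5)
s_(k+1) − s_k = (12*k**5 + 111*k**4 + 306*k**3 + 343*k**2 + 168*k + 26)/(k**2 + 9*k + 20)
(s_(k+1) − s_k) − t_k = 3*(-9*k**4 - 74*k**3 - 141*k**2 - 76*k - 18)/(k**2 + 9*k + 20)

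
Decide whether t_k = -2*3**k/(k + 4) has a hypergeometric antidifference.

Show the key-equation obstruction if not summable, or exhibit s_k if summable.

No. Not Gosper-summable.

Compute t_(k+1)/t_k: get 3*(k + 4)/(k + 5).
Take A(k)=3*k + 12, B(k)=k + 5, C(k)=1.
Set up (3*k + 12)·f(k+1) − (k + 4)·f(k) − (1) = 0.
Bound: deg f ≤ -1.
Negative degree bound (-1): no f exists, t_k not Gosper-summable.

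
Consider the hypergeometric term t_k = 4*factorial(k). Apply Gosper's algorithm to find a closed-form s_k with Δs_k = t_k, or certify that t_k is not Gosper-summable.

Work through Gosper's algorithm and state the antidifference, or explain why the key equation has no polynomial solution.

Ratio r(k) = k + 1.
Normal form (A,B,C) = (k + 1, 1, 1).
Set up (k + 1)·f(k+1) − (1)·f(k) − (1) = 0.
Bound: deg f ≤ -1.
Bound -1 < 0, so the key equation has no polynomial solution.

no hypergeometric antidifference exists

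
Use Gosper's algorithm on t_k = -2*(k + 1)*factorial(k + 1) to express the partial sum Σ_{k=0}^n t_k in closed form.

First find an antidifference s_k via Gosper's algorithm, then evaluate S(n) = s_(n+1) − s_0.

r(k) = (k + 2)**2/(k + 1) after simplifying.
Factor: A=k + 2; B=1; C=k + 1.
Need (k + 2)·f(k+1) − (1)·f(k) = k + 1.
Degrees (1,0,1) ⇒ d ≤ 0.
Solve for f: f(k) = 1 (degree 0 ≤ 0).
Then R = B(k−1)f/C = 1/(k + 1), so s_k = R(k)·t_k = -2*factorial(k + 1).
Check: Δs_k = -2*(k + 1)*factorial(k + 1). ✓
Evaluate: s_(n+1) = -2*factorial(n + 2); subtract s_(0) = -2 ⇒ S(n) = 2 - 2*factorial(n + 2).

S(n) = 2 - 2*factorial(n + 2)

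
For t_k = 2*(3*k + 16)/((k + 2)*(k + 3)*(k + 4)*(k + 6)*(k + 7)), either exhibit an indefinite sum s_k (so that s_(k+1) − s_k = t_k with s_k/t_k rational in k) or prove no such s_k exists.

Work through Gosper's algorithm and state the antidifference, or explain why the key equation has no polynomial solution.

s_k = k*(k**2 + 11*k + 36)/(18*(k**3 + 11*k**2 + 36*k + 36))

Ratio r(k) = (k + 2)*(k + 6)*(3*k + 19)/((k + 5)*(k + 8)*(3*k + 16)).
Factor: A=k + 2; B=k + 8; C=k**2 + 31*k/3 + 80/3.
Need (k + 2)·f(k+1) − (k + 7)·f(k) = k**2 + 31*k/3 + 80/3.
From deg A=1, deg B=1, deg C=2: d=5.
Match coefficients ⇒ f(k) = k*(k + 4)*(k + 5)*(k**2 + 11*k + 36)/108.
R(k) = B(k−1)·f(k)/C(k) = k*(k + 4)*(k + 7)*(k**2 + 11*k + 36)/(36*(3*k + 16)); s_k = R·t_k = k*(k**2 + 11*k + 36)/(18*(k**3 + 11*k**2 + 36*k + 36)).
Δs = 2*(3*k + 16)/(k**5 + 22*k**4 + 185*k**3 + 740*k**2 + 1404*k + 1008), as required.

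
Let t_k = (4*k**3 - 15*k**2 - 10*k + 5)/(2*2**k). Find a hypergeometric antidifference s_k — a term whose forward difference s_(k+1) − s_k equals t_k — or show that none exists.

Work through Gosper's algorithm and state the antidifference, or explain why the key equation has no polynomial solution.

s_k = (-4*k**3 + 3*k**2 + 4*k - 2)/2**k

The ratio is (4*k**3 - 3*k**2 - 28*k - 16)/(2*(4*k**3 - 15*k**2 - 10*k + 5)).
A = 1/2, B = 1, C = k**3 - 15*k**2/4 - 5*k/2 + 5/4.
Key eq: (1/2)·f(k+1) = (1)·f(k) + (k**3 - 15*k**2/4 - 5*k/2 + 5/4).
From deg A=0, deg B=0, deg C=3: d=3.
Match coefficients ⇒ f(k) = -(4*k**3 - 3*k**2 - 4*k + 2)/2.
So s_k = (B(k−1)f/C)·t_k = (-2*(4*k**3 - 3*k**2 - 4*k + 2)/(4*k**3 - 15*k**2 - 10*k + 5))·t_k = (-4*k**3 + 3*k**2 + 4*k - 2)/2**k.
Check: Δs_k = (4*k**3 - 15*k**2 - 10*k + 5)/(2*2**k). ✓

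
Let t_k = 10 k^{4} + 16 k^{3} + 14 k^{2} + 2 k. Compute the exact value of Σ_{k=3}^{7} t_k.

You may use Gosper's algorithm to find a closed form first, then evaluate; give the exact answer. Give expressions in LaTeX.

Σ = 60930

The ratio is (5*k**4 + 28*k**3 + 61*k**2 + 59*k + 21)/(k*(5*k**3 + 8*k**2 + 7*k + 1)).
Normal form (A,B,C) = (1, 1, k**4 + 8*k**3/5 + 7*k**2/5 + k/5).
Need (1)·f(k+1) − (1)·f(k) = k**4 + 8*k**3/5 + 7*k**2/5 + k/5.
deg f ≤ 5 (via 0,0,4).
A polynomial solution: f(k) = k*(k - 1)*(2*k - 1)*(k**2 + k + 1)/10.
Then R = B(k−1)f/C = (k - 1)*(2*k - 1)*(k**2 + k + 1)/(2*(5*k**3 + 8*k**2 + 7*k + 1)), so s_k = R(k)·t_k = k*(2*k**4 - k**3 - 2*k + 1).
s_(k+1) − s_k = 2*k*(5*k**3 + 8*k**2 + 7*k + 1) = t_k.
Σ_(k=3)^(7) t_k = s_(8) − s_(3) = 61320 − (390) = 60930.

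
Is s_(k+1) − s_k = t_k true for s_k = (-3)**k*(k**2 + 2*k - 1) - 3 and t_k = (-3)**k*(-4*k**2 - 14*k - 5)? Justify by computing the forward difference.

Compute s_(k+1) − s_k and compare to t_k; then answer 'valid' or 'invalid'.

s_(k+1) = -3*(-3)**k*(2*k + (k + 1)**2 + 1) - 3
s_(k+1) − s_k = (-3)**k*(-4*k**2 - 14*k - 5)
(s_(k+1) − s_k) − t_k = 0

valid (s_(k+1) − s_k reduces to t_k)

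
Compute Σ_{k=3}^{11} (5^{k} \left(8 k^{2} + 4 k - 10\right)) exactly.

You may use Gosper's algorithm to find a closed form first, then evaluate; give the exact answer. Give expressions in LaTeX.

r(k) = 5*(4*k**2 + 10*k + 1)/(4*k**2 + 2*k - 5) after simplifying.
Factor: A=5; B=1; C=k**2 + k/2 - 5/4.
Need (5)·f(k+1) − (1)·f(k) = k**2 + k/2 - 5/4.
From deg A=0, deg B=0, deg C=2: d=2.
Solving with deg f ≤ 2: f(k) = k*(k - 2)/4.
R(k) = B(k−1)·f(k)/C(k) = k*(k - 2)/(4*k**2 + 2*k - 5); s_k = R·t_k = 2*5**k*k*(k - 2).
Δs = 5**k*(8*k**2 + 4*k - 10), as required.
Sum = s_(12) − s_(3); s_(12) = 58593750000, s_(3) = 750 ⇒ 58593749250.

Σ = 58593749250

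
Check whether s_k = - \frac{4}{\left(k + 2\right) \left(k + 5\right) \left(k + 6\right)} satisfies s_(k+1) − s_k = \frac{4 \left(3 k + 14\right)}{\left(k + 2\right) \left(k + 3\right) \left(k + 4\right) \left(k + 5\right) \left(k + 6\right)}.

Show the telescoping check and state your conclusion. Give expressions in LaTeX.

Invalid: residual \frac{24 \left(- 2 k - 9\right)}{k^{6} + 27 k^{5} + 295 k^{4} + 1665 k^{3} + 5104 k^{2} + 8028 k + 5040} ≠ 0.

s_(k+1) = -4/((k + 3)*(k + 6)*(k + 7))
s_(k+1) − s_k = 4*(3*k + 11)/(k**5 + 23*k**4 + 203*k**3 + 853*k**2 + 1692*k + 1260)
(s_(k+1) − s_k) − t_k = 24*(-2*k - 9)/(k**6 + 27*k**5 + 295*k**4 + 1665*k**3 + 5104*k**2 + 8028*k + 5040)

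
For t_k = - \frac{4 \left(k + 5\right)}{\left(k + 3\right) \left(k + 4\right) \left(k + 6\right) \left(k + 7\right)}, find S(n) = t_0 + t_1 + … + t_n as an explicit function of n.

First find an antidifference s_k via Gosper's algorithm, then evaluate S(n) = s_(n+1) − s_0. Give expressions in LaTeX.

t_(k+1)/t_k = (k + 3)*(k + 6)**2/((k + 5)**2*(k + 8)).
Factor: A=k + 3; B=k + 8; C=k**2 + 10*k + 25.
Set up (k + 3)·f(k+1) − (k + 7)·f(k) − (k**2 + 10*k + 25) = 0.
deg f ≤ 4 (via 1,1,2).
Coefficient equations give f(k) = k*(k + 4)*(k + 5)*(k + 9)/36.
R(k) = B(k−1)·f(k)/C(k) = k*(k + 4)*(k + 7)*(k + 9)/(36*(k + 5)); s_k = R·t_k = k*(-k - 9)/(9*(k**2 + 9*k + 18)).
Δs = 4*(-k - 5)/(k**4 + 20*k**3 + 145*k**2 + 450*k + 504), as required.
Telescope: S(n) = s_(n+1) − s_(0) = (-n**2 - 11*n - 10)/(9*(n**2 + 11*n + 28)) − (0) = (-n**2 - 11*n - 10)/(9*(n**2 + 11*n + 28)).

S(n) = \frac{- n^{2} - 11 n - 10}{9 \left(n^{2} + 11 n + 28\right)}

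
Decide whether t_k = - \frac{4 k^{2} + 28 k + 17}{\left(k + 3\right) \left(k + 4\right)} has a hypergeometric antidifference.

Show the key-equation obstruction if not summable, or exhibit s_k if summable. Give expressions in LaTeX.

Ratio r(k) = (k + 3)*(28*k + 4*(k + 1)**2 + 45)/((k + 5)*(4*k**2 + 28*k + 17)).
A = k + 3, B = k + 5, C = k**2 + 7*k + 17/4.
Solve (k + 3)·f(k+1) − (k + 4)·f(k) = k**2 + 7*k + 17/4.
Bound: deg f ≤ 2.
Match coefficients ⇒ f(k) = k*(12*k + 5)/12.
R(k) = B(k−1)·f(k)/C(k) = k*(k + 4)*(12*k + 5)/(3*(4*k**2 + 28*k + 17)); s_k = R·t_k = k*(-12*k - 5)/(3*(k + 3)).
s_(k+1) − s_k = (-4*k**2 - 28*k - 17)/(k**2 + 7*k + 12) = t_k.

Yes. s_k = \frac{k \left(- 12 k - 5\right)}{3 \left(k + 3\right)}.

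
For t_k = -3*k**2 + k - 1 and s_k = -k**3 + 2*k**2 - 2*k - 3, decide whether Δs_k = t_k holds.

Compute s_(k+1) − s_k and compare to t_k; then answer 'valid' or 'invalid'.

s_(k+1) = -k**3 - k**2 - k - 4
s_(k+1) − s_k = -3*k**2 + k - 1
(s_(k+1) − s_k) − t_k = 0

valid; difference matches t_k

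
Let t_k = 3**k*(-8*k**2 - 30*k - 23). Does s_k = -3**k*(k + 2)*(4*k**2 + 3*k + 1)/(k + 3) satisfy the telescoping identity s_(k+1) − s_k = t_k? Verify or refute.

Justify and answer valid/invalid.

Invalid: residual 3**k*(8*k**3 + 50*k**2 + 110*k + 68)/(k**2 + 7*k + 12) ≠ 0.

s_(k+1) = -3**(k + 1)*(k + 3)*(3*k + 4*(k + 1)**2 + 4)/(k + 4)
s_(k+1) − s_k = 3**k*(-8*k**4 - 78*k**3 - 279*k**2 - 411*k - 208)/(k**2 + 7*k + 12)
(s_(k+1) − s_k) − t_k = 3**k*(8*k**3 + 50*k**2 + 110*k + 68)/(k**2 + 7*k + 12)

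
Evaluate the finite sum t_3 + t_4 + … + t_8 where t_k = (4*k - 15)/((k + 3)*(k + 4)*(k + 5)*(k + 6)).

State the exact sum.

Compute t_(k+1)/t_k: get (k + 3)*(4*k - 11)/((k + 7)*(4*k - 15)).
Gosper form: A/B · C(k+1)/C(k) with A=k + 3, B=k + 7, C=k - 15/4.
Need (k + 3)·f(k+1) − (k + 6)·f(k) = k - 15/4.
Degrees (1,1,1) ⇒ d ≤ 3.
Match coefficients ⇒ f(k) = -k*(k**2 + 12*k + 87)/80.
Then R = B(k−1)f/C = -k*(k + 6)*(k**2 + 12*k + 87)/(20*(4*k - 15)), so s_k = R(k)·t_k = k*(-k**2 - 12*k - 87)/(20*(k + 3)*(k + 4)*(k + 5)).
Verify: (4*k - 15)/(k**4 + 18*k**3 + 119*k**2 + 342*k + 360) matches t_k.
Σ_(k=3)^(8) t_k = s_(9) − s_(3) = -207/3640 − (-33/560) = 3/1456.

Σ = 3/1456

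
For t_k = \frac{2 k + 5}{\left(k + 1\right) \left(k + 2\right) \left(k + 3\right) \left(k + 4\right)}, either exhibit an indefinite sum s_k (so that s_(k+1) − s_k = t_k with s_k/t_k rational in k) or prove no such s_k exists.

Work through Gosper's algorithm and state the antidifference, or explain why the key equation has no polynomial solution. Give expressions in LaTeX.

s_k = \frac{k \left(k + 4\right)}{3 \left(k^{2} + 4 k + 3\right)}

Compute t_(k+1)/t_k: get (k + 1)*(2*k + 7)/((k + 5)*(2*k + 5)).
Factor: A=k + 1; B=k + 5; C=k + 5/2.
Solve (k + 1)·f(k+1) − (k + 4)·f(k) = k + 5/2.
deg f ≤ 3 (via 1,1,1).
A polynomial solution: f(k) = k*(k + 2)*(k + 4)/6.
Certificate R = B(k−1)f/C = k*(k + 2)*(k + 4)**2/(3*(2*k + 5)) gives s_k = k*(k + 4)/(3*(k**2 + 4*k + 3)).
Δs = (2*k + 5)/(k**4 + 10*k**3 + 35*k**2 + 50*k + 24), as required.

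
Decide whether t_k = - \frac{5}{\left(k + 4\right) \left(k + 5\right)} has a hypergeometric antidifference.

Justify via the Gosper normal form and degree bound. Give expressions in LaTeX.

t_(k+1)/t_k = (k + 4)/(k + 6).
Gosper form: A/B · C(k+1)/C(k) with A=k + 4, B=k + 6, C=1.
f must satisfy (k + 4)·f(k+1) − (k + 5)·f(k) = 1.
From deg A=1, deg B=1, deg C=0: d=1.
Coefficient equations give f(k) = k/4.
R(k) = B(k−1)·f(k)/C(k) = k*(k + 5)/4; s_k = R·t_k = -5*k/(4*k + 16).
Check: Δs_k = -5/(k**2 + 9*k + 20). ✓

Yes. s_k = - \frac{5 k}{4 k + 16}.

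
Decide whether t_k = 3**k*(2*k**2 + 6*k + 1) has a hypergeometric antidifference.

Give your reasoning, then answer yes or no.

Yes. s_k = 3**k*(k**2 - 1).

Step 1: r(k) = 3*(2*k**2 + 10*k + 9)/(2*k**2 + 6*k + 1).
Normal form (A,B,C) = (3, 1, k**2 + 3*k + 1/2).
Set up (3)·f(k+1) − (1)·f(k) − (k**2 + 3*k + 1/2) = 0.
d = 2 from the (0,0,2) case.
Solve for f: f(k) = (k - 1)*(k + 1)/2 (degree 2 ≤ 2).
Certificate R = B(k−1)f/C = (k - 1)*(k + 1)/(2*k**2 + 6*k + 1) gives s_k = 3**k*(k**2 - 1).
s_(k+1) − s_k = 3**k*(2*k**2 + 6*k + 1) = t_k.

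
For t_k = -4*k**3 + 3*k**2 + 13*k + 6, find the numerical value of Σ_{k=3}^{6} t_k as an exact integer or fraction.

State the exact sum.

Σ = -1212

r(k) = (4*k**3 + 9*k**2 - 7*k - 18)/(4*k**3 - 3*k**2 - 13*k - 6) after simplifying.
Take A(k)=1, B(k)=1, C(k)=k**3 - 3*k**2/4 - 13*k/4 - 3/2.
Solve (1)·f(k+1) − (1)·f(k) = k**3 - 3*k**2/4 - 13*k/4 - 3/2.
d = 4 from the (0,0,3) case.
Solve for f: f(k) = k**2*(k - 4)*(k + 1)/4 (degree 4 ≤ 4).
Then R = B(k−1)f/C = k**2*(k - 4)/(4*k**2 - 7*k - 6), so s_k = R(k)·t_k = k**2*(-k**2 + 3*k + 4).
s_(k+1) − s_k = -4*k**3 + 3*k**2 + 13*k + 6 = t_k.
Σ_(k=3)^(6) t_k = s_(7) − s_(3) = -1176 − (36) = -1212.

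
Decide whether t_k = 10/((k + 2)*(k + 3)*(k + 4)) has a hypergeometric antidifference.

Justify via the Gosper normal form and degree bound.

Yes. s_k = 5*k*(k + 5)/(6*(k + 2)*(k + 3)).

Step 1: r(k) = (k + 2)/(k + 5).
Factor: A=k + 2; B=k + 5; C=1.
Key eq: (k + 2)·f(k+1) = (k + 4)·f(k) + (1).
From deg A=1, deg B=1, deg C=0: d=2.
A polynomial solution: f(k) = k*(k + 5)/12.
Get s_k = R·t_k = 5*k*(k + 5)/(6*(k + 2)*(k + 3)) with R(k) = B(k−1)f(k)/C(k) = k*(k + 4)*(k + 5)/12.
Verify: 10/(k**3 + 9*k**2 + 26*k + 24) matches t_k.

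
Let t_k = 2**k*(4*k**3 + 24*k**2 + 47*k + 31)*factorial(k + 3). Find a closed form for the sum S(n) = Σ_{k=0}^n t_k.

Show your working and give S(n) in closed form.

Step 1: r(k) = 2*(4*k**4 + 52*k**3 + 251*k**2 + 534*k + 424)/(4*k**3 + 24*k**2 + 47*k + 31).
A = 2*k + 8, B = 1, C = k**3 + 6*k**2 + 47*k/4 + 31/4.
Need (2*k + 8)·f(k+1) − (1)·f(k) = k**3 + 6*k**2 + 47*k/4 + 31/4.
deg f ≤ 2 (via 1,0,3).
Solve for f: f(k) = (2*k**2 + k + 1)/4 (degree 2 ≤ 2).
Get s_k = R·t_k = 2**k*(2*k**2 + k + 1)*factorial(k + 3) with R(k) = B(k−1)f(k)/C(k) = (2*k**2 + k + 1)/(4*k**3 + 24*k**2 + 47*k + 31).
Verify: 2**k*(4*k**3 + 24*k**2 + 47*k + 31)*factorial(k + 3) matches t_k.
Σ_(k=0)^n t_k = s_(n+1) − s_(0) = (2**(n + 1)*(2*n**2 + 5*n + 4)*factorial(n + 4)) − (6), i.e. 4*2**n*n**2*factorial(n + 4) + 10*2**n*n*factorial(n + 4) + 8*2**n*factorial(n + 4) - 6.

S(n) = 4*2**n*n**2*factorial(n + 4) + 10*2**n*n*factorial(n + 4) + 8*2**n*factorial(n + 4) - 6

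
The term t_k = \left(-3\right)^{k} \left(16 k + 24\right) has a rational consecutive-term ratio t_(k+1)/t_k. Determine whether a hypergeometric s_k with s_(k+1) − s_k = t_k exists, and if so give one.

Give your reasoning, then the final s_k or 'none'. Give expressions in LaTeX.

s_k = \left(-3\right)^{k} \left(- 4 k - 3\right)

t_(k+1)/t_k = 3*(-2*k - 5)/(2*k + 3).
Normal form (A,B,C) = (-3, 1, k + 3/2).
f must satisfy (-3)·f(k+1) − (1)·f(k) = k + 3/2.
Bound: deg f ≤ 1.
A polynomial solution: f(k) = -(4*k + 3)/16.
Then R = B(k−1)f/C = -(4*k + 3)/(8*(2*k + 3)), so s_k = R(k)·t_k = (-3)**k*(-4*k - 3).
s_(k+1) − s_k = (-3)**k*(16*k + 24) = t_k.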